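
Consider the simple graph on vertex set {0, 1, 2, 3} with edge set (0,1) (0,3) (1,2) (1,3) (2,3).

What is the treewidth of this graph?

A width-2 tree decomposition is:
Bags: B1 = {0, 1, 3}  B2 = {1, 2, 3}
Tree: B1–B2
Each bag holds 3 vertices, so the decomposition has width 2, which upper-bounds the treewidth. On the other hand G contains the 3-clique {0, 1, 3}. A clique must lie in a single bag of any decomposition, so no decomposition can have width below 2. Hence tw(G) = 2 exactly.

2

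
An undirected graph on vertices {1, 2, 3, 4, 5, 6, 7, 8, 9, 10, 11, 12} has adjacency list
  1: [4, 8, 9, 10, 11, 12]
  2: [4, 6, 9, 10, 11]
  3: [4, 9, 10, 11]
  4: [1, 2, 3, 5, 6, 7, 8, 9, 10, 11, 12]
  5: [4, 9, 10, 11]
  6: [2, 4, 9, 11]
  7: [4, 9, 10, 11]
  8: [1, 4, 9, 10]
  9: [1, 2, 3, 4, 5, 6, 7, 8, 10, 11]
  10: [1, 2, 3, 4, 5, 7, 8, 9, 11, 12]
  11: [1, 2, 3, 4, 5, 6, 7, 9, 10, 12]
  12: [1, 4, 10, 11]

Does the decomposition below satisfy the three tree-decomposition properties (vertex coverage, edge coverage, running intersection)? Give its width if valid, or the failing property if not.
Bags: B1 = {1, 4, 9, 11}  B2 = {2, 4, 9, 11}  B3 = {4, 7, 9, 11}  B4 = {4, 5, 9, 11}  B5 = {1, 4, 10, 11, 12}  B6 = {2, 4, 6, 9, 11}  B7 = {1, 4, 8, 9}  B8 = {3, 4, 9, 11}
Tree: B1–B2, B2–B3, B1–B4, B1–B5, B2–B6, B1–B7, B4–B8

A tree decomposition must satisfy three properties: every vertex lies in some bag; for every edge, both endpoints lie together in some bag; and for every vertex, the bags containing it form a connected subtree. Here edge (10,9) lies in no bag, so the decomposition is invalid.

No — edge (10,9) lies in no bag.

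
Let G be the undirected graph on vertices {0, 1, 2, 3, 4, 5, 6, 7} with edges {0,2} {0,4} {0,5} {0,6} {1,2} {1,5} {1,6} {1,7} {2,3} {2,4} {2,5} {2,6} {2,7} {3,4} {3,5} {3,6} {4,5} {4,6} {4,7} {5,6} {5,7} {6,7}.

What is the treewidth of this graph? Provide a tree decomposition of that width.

Treewidth 4.
One such decomposition:
Bags: B1 = {2, 4, 5, 6, 7}  B2 = {1, 2, 5, 6, 7}  B3 = {0, 2, 4, 5, 6}  B4 = {2, 3, 4, 5, 6}
Tree: B1–B2, B1–B3, B3–B4

Each bag holds 5 vertices, so the decomposition has width 4, which upper-bounds the treewidth. On the other hand G contains the 5-clique {1, 2, 5, 6, 7}. A clique must lie in a single bag of any decomposition, so no decomposition can have width below 4. The upper and lower bounds meet at 4, so that is the treewidth.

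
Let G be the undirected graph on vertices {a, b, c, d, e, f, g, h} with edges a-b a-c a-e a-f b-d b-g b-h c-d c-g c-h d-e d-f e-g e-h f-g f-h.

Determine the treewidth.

A width-4 tree decomposition is:
Bags: B1 = {a, c, d, g, h}  B2 = {a, b, d, g, h}  B3 = {a, d, e, g, h}  B4 = {a, d, f, g, h}
Tree: B1–B2, B2–B3, B3–B4
The largest bag has 5 vertices, giving width 4; this decomposition certifies tw(G) ≤ 4. For the lower bound: the 5 vertex sets {a,c}, {b,g}, {e,h}, {d}, {f} are disjoint, each induces a connected subgraph, and every pair is joined by at least one edge of G. Contracting each set to a single vertex therefore yields K_{5} as a minor, and since treewidth is minor-monotone, tw(G) ≥ tw(K_{5}) = 4. Hence tw(G) = 4 exactly.

4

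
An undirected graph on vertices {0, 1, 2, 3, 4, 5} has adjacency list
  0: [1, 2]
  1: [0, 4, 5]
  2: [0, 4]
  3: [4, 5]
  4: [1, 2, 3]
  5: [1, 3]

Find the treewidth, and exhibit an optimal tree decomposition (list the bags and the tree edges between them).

Treewidth 2.
Bags: B1 = {1, 3, 5}  B2 = {1, 3, 4}  B3 = {0, 1, 4}  B4 = {0, 2, 4}
Tree: B1–B2, B2–B3, B3–B4

Each bag holds 3 vertices, so the decomposition has width 2, which upper-bounds the treewidth. Since 5–3–4–1–5 is a cycle in G, G is not acyclic. Forests are exactly the graphs of treewidth ≤ 1, so tw(G) ≥ 2. Hence tw(G) = 2 exactly.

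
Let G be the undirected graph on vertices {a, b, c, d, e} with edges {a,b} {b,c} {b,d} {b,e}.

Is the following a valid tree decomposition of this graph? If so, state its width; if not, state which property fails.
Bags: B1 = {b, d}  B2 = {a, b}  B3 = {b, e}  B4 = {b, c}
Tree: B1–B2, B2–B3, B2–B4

Every vertex of G appears in some bag (union = {a, b, c, d, e}); every edge is covered by a bag; and for each vertex v the set of bags containing v is connected in the bag tree. The decomposition is therefore valid. The largest bag has 2 vertices, so the width is 1.

Yes; width 1.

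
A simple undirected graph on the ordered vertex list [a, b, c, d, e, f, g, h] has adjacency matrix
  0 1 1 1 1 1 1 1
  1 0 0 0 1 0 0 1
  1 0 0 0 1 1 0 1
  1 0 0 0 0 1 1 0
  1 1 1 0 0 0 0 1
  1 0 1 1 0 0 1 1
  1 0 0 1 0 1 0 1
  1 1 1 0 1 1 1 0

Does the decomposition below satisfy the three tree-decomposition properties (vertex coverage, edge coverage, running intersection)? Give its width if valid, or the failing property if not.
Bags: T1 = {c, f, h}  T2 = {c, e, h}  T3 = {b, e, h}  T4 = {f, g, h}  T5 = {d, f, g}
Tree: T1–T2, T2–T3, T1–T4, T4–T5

A tree decomposition must satisfy three properties: every vertex lies in some bag; for every edge, both endpoints lie together in some bag; and for every vertex, the bags containing it form a connected subtree. Here vertex a appears in no bag, so the decomposition is invalid.

No — vertex a appears in no bag.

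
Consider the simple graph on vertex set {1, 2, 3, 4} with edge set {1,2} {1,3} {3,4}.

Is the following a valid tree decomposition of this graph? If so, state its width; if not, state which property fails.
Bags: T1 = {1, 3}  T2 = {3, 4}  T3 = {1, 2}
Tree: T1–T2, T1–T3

Every vertex of G appears in some bag (union = {1, 2, 3, 4}); every edge is covered by a bag; and for each vertex v the set of bags containing v is connected in the bag tree. The decomposition is therefore valid. The largest bag has 2 vertices, so the width is 1.

Yes; width 1.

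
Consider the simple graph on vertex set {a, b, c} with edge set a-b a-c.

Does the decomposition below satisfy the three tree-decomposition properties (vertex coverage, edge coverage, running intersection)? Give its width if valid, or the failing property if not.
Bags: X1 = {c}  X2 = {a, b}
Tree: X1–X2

No — edge (a,c) lies in no bag.

A tree decomposition must satisfy three properties: every vertex lies in some bag; for every edge, both endpoints lie together in some bag; and for every vertex, the bags containing it form a connected subtree. Here edge (a,c) lies in no bag, so the decomposition is invalid.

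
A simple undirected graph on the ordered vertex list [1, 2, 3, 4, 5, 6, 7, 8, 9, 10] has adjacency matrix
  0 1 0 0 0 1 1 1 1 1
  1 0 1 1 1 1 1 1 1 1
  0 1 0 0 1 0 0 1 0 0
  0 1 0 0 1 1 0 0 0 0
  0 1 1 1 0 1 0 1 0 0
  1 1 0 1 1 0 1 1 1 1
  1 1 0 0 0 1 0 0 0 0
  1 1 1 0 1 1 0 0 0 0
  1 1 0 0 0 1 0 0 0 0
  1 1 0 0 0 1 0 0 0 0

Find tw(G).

3

A width-3 tree decomposition is:
Bags: B1 = {1, 2, 6, 8}  B2 = {2, 5, 6, 8}  B3 = {2, 4, 5, 6}  B4 = {2, 3, 5, 8}  B5 = {1, 2, 6, 10}  B6 = {1, 2, 6, 9}  B7 = {1, 2, 6, 7}
Tree: B1–B2, B2–B3, B2–B4, B1–B5, B1–B6, B1–B7
The largest bag has 4 vertices, giving width 3; this decomposition certifies tw(G) ≤ 3. On the other hand G contains the 4-clique {2, 3, 5, 8}. A clique must lie in a single bag of any decomposition, so no decomposition can have width below 3. Combining the bounds, tw(G) = 3.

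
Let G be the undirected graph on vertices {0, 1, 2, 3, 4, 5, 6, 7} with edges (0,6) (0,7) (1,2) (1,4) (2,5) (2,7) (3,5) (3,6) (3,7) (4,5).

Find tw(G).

A width-2 tree decomposition is:
Bags: B1 = {0, 3, 6}  B2 = {0, 3, 7}  B3 = {3, 5, 7}  B4 = {2, 5, 7}  B5 = {2, 4, 5}  B6 = {1, 2, 4}
Tree: B1–B2, B2–B3, B3–B4, B4–B5, B5–B6
Every bag has size at most 3, so the width is 3 − 1 = 2 and tw(G) ≤ 2. For the lower bound, G contains the cycle 6–0–7–3–6, so G is not a forest; only forests have treewidth ≤ 1, hence tw(G) ≥ 2. Hence tw(G) = 2 exactly.

2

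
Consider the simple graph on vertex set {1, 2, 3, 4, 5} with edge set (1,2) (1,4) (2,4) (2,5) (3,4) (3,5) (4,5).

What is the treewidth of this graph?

A width-2 tree decomposition is:
Bags: B1 = {3, 4, 5}  B2 = {2, 4, 5}  B3 = {1, 2, 4}
Tree: B1–B2, B2–B3
Each bag holds 3 vertices, so the decomposition has width 2, which upper-bounds the treewidth. For the lower bound, the 3 vertices {1, 2, 4} are pairwise adjacent, and any tree decomposition puts a clique entirely inside one bag — forcing width ≥ 2. Combining the bounds, tw(G) = 2.

2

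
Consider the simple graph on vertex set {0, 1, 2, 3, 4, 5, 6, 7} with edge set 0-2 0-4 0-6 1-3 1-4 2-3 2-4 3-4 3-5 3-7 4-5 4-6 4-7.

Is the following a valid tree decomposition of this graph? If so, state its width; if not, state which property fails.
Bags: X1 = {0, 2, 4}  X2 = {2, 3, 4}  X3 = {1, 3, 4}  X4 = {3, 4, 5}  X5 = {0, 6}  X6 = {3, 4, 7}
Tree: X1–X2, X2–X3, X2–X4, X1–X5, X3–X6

No — edge (4,6) lies in no bag.

A tree decomposition must satisfy three properties: every vertex lies in some bag; for every edge, both endpoints lie together in some bag; and for every vertex, the bags containing it form a connected subtree. Here edge (4,6) lies in no bag, so the decomposition is invalid.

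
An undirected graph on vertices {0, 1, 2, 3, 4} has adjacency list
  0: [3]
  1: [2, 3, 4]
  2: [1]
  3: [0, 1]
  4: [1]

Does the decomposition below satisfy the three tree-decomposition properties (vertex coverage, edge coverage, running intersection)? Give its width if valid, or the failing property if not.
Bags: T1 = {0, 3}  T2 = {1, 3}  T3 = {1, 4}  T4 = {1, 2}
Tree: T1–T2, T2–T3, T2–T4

Yes; width 1.

Vertex coverage: the bags together contain {0, 1, 2, 3, 4}, the full vertex set. Edge coverage: each edge of G has both endpoints in at least one bag. Running intersection: for every vertex, the bags containing it form a connected subtree. All three properties hold, so this is a valid tree decomposition of width max|bag| − 1 = 1, and hence tw(G) ≤ 1.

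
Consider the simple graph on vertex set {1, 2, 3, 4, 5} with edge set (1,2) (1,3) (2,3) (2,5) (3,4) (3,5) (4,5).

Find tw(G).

2

A width-2 tree decomposition is:
Bags: B1 = {2, 3, 5}  B2 = {1, 2, 3}  B3 = {3, 4, 5}
Tree: B1–B2, B1–B3
The largest bag has 3 vertices, giving width 2; this decomposition certifies tw(G) ≤ 2. Conversely, {1, 2, 3} is a clique of size 3, and the vertices of any clique must share a bag in every tree decomposition; so some bag has ≥ 3 vertices and tw(G) ≥ 2. Combining the bounds, tw(G) = 2.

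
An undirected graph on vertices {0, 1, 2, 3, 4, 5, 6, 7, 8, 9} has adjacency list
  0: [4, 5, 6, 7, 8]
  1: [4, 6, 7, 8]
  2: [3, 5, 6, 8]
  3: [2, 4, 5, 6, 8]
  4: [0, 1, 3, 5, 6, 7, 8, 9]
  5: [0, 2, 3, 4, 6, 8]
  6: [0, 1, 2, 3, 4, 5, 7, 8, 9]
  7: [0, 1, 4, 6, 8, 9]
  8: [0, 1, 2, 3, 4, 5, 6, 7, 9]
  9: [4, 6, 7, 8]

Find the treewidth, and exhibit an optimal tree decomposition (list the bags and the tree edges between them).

Treewidth 4.
Bags: B1 = {0, 4, 6, 7, 8}  B2 = {4, 6, 7, 8, 9}  B3 = {0, 4, 5, 6, 8}  B4 = {3, 4, 5, 6, 8}  B5 = {1, 4, 6, 7, 8}  B6 = {2, 3, 5, 6, 8}
Tree: B1–B2, B1–B3, B3–B4, B2–B5, B4–B6

Each bag holds 5 vertices, so the decomposition has width 4, which upper-bounds the treewidth. On the other hand G contains the 5-clique {2, 3, 5, 6, 8}. A clique must lie in a single bag of any decomposition, so no decomposition can have width below 4. The upper and lower bounds meet at 4, so that is the treewidth.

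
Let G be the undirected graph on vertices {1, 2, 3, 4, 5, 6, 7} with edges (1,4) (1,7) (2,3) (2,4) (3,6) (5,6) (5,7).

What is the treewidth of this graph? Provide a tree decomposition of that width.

The largest bag has 3 vertices, giving width 2; this decomposition certifies tw(G) ≤ 2. The edges 2–4–1–7–5–6–3–2 form a cycle, so G is not a tree and its treewidth is at least 2. Combining the bounds, tw(G) = 2.

Treewidth 2.
Bags: B1 = {1, 2, 4}  B2 = {1, 2, 7}  B3 = {2, 5, 7}  B4 = {2, 5, 6}  B5 = {2, 3, 6}
Tree: B1–B2, B2–B3, B3–B4, B4–B5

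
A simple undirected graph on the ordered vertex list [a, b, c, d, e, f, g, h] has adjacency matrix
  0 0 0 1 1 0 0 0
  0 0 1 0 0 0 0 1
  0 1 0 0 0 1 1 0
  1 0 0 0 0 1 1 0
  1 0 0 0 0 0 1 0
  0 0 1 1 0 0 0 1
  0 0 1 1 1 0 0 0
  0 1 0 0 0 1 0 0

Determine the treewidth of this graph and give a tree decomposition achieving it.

Treewidth 2.
One optimal decomposition is:
Bags: B1 = {b, f, h}  B2 = {b, c, f}  B3 = {c, d, f}  B4 = {c, d, g}  B5 = {a, d, g}  B6 = {a, e, g}
Tree: B1–B2, B2–B3, B3–B4, B4–B5, B5–B6

Every bag has size at most 3, so the width is 3 − 1 = 2 and tw(G) ≤ 2. Since h–b–c–f–h is a cycle in G, G is not acyclic. Forests are exactly the graphs of treewidth ≤ 1, so tw(G) ≥ 2. Hence tw(G) = 2 exactly.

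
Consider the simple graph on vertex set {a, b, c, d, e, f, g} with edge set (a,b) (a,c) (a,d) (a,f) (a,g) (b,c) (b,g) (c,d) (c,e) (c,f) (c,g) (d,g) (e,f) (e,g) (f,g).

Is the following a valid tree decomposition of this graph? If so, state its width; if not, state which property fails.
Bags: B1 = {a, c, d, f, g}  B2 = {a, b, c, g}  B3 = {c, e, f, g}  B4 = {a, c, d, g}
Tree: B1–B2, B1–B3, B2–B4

No — bags containing vertex d are not connected in the tree.

A tree decomposition must satisfy three properties: every vertex lies in some bag; for every edge, both endpoints lie together in some bag; and for every vertex, the bags containing it form a connected subtree. Here bags containing vertex d are not connected in the tree, so the decomposition is invalid.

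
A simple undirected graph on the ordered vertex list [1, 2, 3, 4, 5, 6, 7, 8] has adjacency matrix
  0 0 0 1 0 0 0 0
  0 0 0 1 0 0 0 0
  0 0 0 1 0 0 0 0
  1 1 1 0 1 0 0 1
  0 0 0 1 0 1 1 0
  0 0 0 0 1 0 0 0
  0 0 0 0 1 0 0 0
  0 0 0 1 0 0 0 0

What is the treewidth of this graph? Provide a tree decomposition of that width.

Treewidth 1.
Bags: B1 = {5, 7}  B2 = {4, 5}  B3 = {5, 6}  B4 = {1, 4}  B5 = {4, 8}  B6 = {3, 4}  B7 = {2, 4}
Tree: B1–B2, B2–B3, B2–B4, B2–B5, B5–B6, B5–B7

The largest bag has 2 vertices, giving width 1; this decomposition certifies tw(G) ≤ 1. Since G has at least one edge (e.g. 5–7), it is not an edgeless graph, so tw(G) ≥ 1. The upper and lower bounds meet at 1, so that is the treewidth.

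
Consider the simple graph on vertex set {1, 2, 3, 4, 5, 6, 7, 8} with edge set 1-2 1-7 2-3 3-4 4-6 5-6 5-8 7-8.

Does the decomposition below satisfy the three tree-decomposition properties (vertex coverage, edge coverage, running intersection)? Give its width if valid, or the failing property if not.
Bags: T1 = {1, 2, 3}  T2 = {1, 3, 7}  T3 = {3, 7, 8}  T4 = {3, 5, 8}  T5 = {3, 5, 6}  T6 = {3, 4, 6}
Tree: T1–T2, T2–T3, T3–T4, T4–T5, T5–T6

Yes; width 2.

Every vertex of G appears in some bag (union = {1, 2, 3, 4, 5, 6, 7, 8}); every edge is covered by a bag; and for each vertex v the set of bags containing v is connected in the bag tree. The decomposition is therefore valid. The largest bag has 3 vertices, so the width is 2.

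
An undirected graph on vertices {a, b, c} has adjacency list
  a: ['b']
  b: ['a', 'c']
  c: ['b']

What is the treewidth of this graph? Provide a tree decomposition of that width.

Each bag holds 2 vertices, so the decomposition has width 1, which upper-bounds the treewidth. Any graph with an edge has treewidth ≥ 1, and G has the edge c–b. The upper and lower bounds meet at 1, so that is the treewidth.

Treewidth 1.
One such decomposition:
Bags: B1 = {b, c}  B2 = {a, b}
Tree: B1–B2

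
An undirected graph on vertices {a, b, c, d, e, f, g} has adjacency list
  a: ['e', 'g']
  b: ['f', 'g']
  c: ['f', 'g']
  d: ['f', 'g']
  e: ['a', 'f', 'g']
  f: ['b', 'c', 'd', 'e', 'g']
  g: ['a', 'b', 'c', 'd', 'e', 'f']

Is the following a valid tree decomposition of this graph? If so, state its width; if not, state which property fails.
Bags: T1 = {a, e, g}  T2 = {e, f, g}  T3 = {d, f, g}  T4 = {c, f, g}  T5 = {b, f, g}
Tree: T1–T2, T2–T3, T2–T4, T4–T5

Vertex coverage: the bags together contain {a, b, c, d, e, f, g}, the full vertex set. Edge coverage: each edge of G has both endpoints in at least one bag. Running intersection: for every vertex, the bags containing it form a connected subtree. All three properties hold, so this is a valid tree decomposition of width max|bag| − 1 = 2, and hence tw(G) ≤ 2.

Yes; width 2.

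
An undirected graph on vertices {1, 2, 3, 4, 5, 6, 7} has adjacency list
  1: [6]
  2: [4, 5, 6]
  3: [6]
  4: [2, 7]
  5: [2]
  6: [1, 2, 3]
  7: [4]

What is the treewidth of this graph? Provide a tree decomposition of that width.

The largest bag has 2 vertices, giving width 1; this decomposition certifies tw(G) ≤ 1. Since G has at least one edge (e.g. 2–4), it is not an edgeless graph, so tw(G) ≥ 1. Therefore the treewidth is 1.

Treewidth 1.
One such decomposition:
Bags: B1 = {2, 4}  B2 = {2, 6}  B3 = {3, 6}  B4 = {2, 5}  B5 = {4, 7}  B6 = {1, 6}
Tree: B1–B2, B2–B3, B2–B4, B1–B5, B2–B6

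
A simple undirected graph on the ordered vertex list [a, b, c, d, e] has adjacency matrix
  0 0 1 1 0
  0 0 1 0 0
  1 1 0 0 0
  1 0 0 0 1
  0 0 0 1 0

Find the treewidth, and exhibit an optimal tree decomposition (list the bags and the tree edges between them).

Treewidth 1.
Bags: B1 = {d, e}  B2 = {a, d}  B3 = {a, c}  B4 = {b, c}
Tree: B1–B2, B2–B3, B3–B4

Every bag has size at most 2, so the width is 2 − 1 = 1 and tw(G) ≤ 1. G has an edge, so its treewidth is at least 1. Combining the bounds, tw(G) = 1.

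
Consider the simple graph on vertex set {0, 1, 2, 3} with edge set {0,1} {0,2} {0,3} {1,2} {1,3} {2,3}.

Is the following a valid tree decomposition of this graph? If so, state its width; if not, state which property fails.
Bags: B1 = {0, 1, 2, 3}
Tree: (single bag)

Checking the three conditions: (i) the bags cover all of {0, 1, 2, 3}; (ii) for each edge, some bag contains both endpoints; (iii) the bags containing any fixed vertex form a subtree. All hold, so the decomposition is valid with width 4 − 1 = 3.

Yes; width 3.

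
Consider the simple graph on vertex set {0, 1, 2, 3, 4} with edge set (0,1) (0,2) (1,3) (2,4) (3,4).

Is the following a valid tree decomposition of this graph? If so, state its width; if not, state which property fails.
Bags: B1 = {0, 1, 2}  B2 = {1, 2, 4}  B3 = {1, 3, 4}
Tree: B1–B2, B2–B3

Vertex coverage: the bags together contain {0, 1, 2, 3, 4}, the full vertex set. Edge coverage: each edge of G has both endpoints in at least one bag. Running intersection: for every vertex, the bags containing it form a connected subtree. All three properties hold, so this is a valid tree decomposition of width max|bag| − 1 = 2, and hence tw(G) ≤ 2.

Yes; width 2.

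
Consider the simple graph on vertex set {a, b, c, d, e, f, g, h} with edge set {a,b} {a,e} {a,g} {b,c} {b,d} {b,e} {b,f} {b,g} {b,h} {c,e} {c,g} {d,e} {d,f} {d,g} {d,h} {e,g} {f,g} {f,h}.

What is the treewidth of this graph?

3

A width-3 tree decomposition is:
Bags: B1 = {b, d, e, g}  B2 = {b, d, f, g}  B3 = {b, c, e, g}  B4 = {b, d, f, h}  B5 = {a, b, e, g}
Tree: B1–B2, B1–B3, B2–B4, B3–B5
Every bag has size at most 4, so the width is 4 − 1 = 3 and tw(G) ≤ 3. Conversely, {b, d, e, g} is a clique of size 4, and the vertices of any clique must share a bag in every tree decomposition; so some bag has ≥ 4 vertices and tw(G) ≥ 3. Combining the bounds, tw(G) = 3.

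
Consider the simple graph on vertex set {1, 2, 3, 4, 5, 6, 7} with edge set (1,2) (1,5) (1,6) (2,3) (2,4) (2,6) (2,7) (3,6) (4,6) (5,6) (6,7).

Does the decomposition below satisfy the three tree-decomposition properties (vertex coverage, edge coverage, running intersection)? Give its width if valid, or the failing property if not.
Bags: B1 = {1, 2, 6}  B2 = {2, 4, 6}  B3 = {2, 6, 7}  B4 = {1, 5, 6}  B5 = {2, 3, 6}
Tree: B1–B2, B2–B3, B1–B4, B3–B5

Checking the three conditions: (i) the bags cover all of {1, 2, 3, 4, 5, 6, 7}; (ii) for each edge, some bag contains both endpoints; (iii) the bags containing any fixed vertex form a subtree. All hold, so the decomposition is valid with width 3 − 1 = 2.

Yes; width 2.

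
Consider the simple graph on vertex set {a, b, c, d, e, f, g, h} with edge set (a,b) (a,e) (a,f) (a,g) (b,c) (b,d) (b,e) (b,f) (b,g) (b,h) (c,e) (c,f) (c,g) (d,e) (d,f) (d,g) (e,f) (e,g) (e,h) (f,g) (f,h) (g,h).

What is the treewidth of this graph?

A width-4 tree decomposition is:
Bags: B1 = {b, c, e, f, g}  B2 = {b, d, e, f, g}  B3 = {b, e, f, g, h}  B4 = {a, b, e, f, g}
Tree: B1–B2, B2–B3, B3–B4
Each bag holds 5 vertices, so the decomposition has width 4, which upper-bounds the treewidth. Conversely, {b, d, e, f, g} is a clique of size 5, and the vertices of any clique must share a bag in every tree decomposition; so some bag has ≥ 5 vertices and tw(G) ≥ 4. Combining the bounds, tw(G) = 4.

4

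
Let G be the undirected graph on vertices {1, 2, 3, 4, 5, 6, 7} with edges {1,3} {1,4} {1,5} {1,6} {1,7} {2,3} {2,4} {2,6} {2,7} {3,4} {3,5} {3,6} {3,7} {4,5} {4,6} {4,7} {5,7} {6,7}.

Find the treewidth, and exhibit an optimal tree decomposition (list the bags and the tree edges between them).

Treewidth 4.
One optimal decomposition is:
Bags: B1 = {2, 3, 4, 6, 7}  B2 = {1, 3, 4, 6, 7}  B3 = {1, 3, 4, 5, 7}
Tree: B1–B2, B2–B3

Each bag holds 5 vertices, so the decomposition has width 4, which upper-bounds the treewidth. On the other hand G contains the 5-clique {1, 3, 4, 5, 7}. A clique must lie in a single bag of any decomposition, so no decomposition can have width below 4. The upper and lower bounds meet at 4, so that is the treewidth.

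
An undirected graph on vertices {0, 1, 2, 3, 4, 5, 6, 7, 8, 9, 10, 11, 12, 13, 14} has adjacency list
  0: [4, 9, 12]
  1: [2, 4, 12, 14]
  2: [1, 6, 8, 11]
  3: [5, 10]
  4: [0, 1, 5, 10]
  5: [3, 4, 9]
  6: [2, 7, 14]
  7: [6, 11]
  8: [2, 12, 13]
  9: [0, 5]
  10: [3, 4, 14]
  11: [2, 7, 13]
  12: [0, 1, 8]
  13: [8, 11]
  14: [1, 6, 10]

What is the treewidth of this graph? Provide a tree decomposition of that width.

The largest bag has 4 vertices, giving width 3; this decomposition certifies tw(G) ≤ 3. For the lower bound: the 4 vertex sets {7,11,13}, {8}, {2}, {1,6,12,14} are disjoint, each induces a connected subgraph, and every pair is joined by at least one edge of G. Contracting each set to a single vertex therefore yields K_{4} as a minor, and since treewidth is minor-monotone, tw(G) ≥ tw(K_{4}) = 3. Therefore the treewidth is 3.

Treewidth 3.
One optimal decomposition is:
Bags: B1 = {7, 8, 11, 13}  B2 = {2, 7, 8, 11}  B3 = {2, 6, 7, 8}  B4 = {2, 6, 8, 12}  B5 = {1, 2, 6, 12}  B6 = {1, 6, 12, 14}  B7 = {0, 1, 12, 14}  B8 = {0, 1, 4, 14}  B9 = {0, 4, 10, 14}  B10 = {0, 4, 9, 10}  B11 = {4, 5, 9, 10}  B12 = {3, 5, 9, 10}
Tree: B1–B2, B2–B3, B3–B4, B4–B5, B5–B6, B6–B7, B7–B8, B8–B9, B9–B10, B10–B11, B11–B12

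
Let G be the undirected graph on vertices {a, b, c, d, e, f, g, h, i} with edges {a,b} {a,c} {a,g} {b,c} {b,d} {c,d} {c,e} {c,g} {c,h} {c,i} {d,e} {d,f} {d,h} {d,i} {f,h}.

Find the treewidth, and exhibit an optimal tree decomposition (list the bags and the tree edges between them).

Every bag has size at most 3, so the width is 3 − 1 = 2 and tw(G) ≤ 2. On the other hand G contains the 3-clique {c, d, e}. A clique must lie in a single bag of any decomposition, so no decomposition can have width below 2. Combining the bounds, tw(G) = 2.

Treewidth 2.
Bags: B1 = {c, d, h}  B2 = {c, d, i}  B3 = {b, c, d}  B4 = {d, f, h}  B5 = {a, b, c}  B6 = {c, d, e}  B7 = {a, c, g}
Tree: B1–B2, B1–B3, B1–B4, B3–B5, B2–B6, B5–B7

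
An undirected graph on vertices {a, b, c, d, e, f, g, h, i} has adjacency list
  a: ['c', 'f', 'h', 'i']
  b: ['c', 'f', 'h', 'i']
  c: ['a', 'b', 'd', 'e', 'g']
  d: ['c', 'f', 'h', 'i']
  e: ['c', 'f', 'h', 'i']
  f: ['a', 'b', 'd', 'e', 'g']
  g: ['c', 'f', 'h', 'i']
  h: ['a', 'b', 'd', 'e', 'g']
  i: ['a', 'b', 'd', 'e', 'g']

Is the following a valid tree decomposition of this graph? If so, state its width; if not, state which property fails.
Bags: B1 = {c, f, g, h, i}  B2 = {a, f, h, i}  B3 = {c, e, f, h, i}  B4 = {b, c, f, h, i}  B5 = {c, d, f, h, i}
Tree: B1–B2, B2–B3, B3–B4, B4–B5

No — edge (c,a) lies in no bag.

A tree decomposition must satisfy three properties: every vertex lies in some bag; for every edge, both endpoints lie together in some bag; and for every vertex, the bags containing it form a connected subtree. Here edge (c,a) lies in no bag, so the decomposition is invalid.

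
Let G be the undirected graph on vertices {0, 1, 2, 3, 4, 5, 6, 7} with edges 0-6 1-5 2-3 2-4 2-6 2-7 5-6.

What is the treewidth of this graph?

1

A width-1 tree decomposition is:
Bags: B1 = {2, 7}  B2 = {2, 6}  B3 = {2, 4}  B4 = {5, 6}  B5 = {1, 5}  B6 = {2, 3}  B7 = {0, 6}
Tree: B1–B2, B2–B3, B2–B4, B4–B5, B3–B6, B2–B7
The largest bag has 2 vertices, giving width 1; this decomposition certifies tw(G) ≤ 1. Since G has at least one edge (e.g. 7–2), it is not an edgeless graph, so tw(G) ≥ 1. Combining the bounds, tw(G) = 1.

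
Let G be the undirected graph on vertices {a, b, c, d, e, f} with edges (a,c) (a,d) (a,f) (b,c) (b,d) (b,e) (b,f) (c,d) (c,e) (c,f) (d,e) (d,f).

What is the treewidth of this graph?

3

A width-3 tree decomposition is:
Bags: B1 = {b, c, d, f}  B2 = {b, c, d, e}  B3 = {a, c, d, f}
Tree: B1–B2, B1–B3
Every bag has size at most 4, so the width is 4 − 1 = 3 and tw(G) ≤ 3. Conversely, {b, c, d, e} is a clique of size 4, and the vertices of any clique must share a bag in every tree decomposition; so some bag has ≥ 4 vertices and tw(G) ≥ 3. The upper and lower bounds meet at 3, so that is the treewidth.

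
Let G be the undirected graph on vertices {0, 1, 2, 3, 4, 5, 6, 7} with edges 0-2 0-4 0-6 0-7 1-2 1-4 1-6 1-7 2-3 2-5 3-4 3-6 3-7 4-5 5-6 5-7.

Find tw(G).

A width-4 tree decomposition is:
Bags: B1 = {2, 3, 4, 6, 7}  B2 = {2, 4, 5, 6, 7}  B3 = {0, 2, 4, 6, 7}  B4 = {1, 2, 4, 6, 7}
Tree: B1–B2, B2–B3, B3–B4
Each bag holds 5 vertices, so the decomposition has width 4, which upper-bounds the treewidth. For the lower bound: the 5 vertex sets {3,4}, {2,5}, {0,7}, {6}, {1} are disjoint, each induces a connected subgraph, and every pair is joined by at least one edge of G. Contracting each set to a single vertex therefore yields K_{5} as a minor, and since treewidth is minor-monotone, tw(G) ≥ tw(K_{5}) = 4. Hence tw(G) = 4 exactly.

4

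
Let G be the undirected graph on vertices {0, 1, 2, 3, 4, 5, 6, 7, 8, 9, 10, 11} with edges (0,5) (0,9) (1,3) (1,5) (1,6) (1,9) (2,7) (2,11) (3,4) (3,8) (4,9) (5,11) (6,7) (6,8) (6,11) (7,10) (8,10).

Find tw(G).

A width-3 tree decomposition is:
Bags: B1 = {2, 7, 10, 11}  B2 = {6, 7, 10, 11}  B3 = {6, 8, 10, 11}  B4 = {5, 6, 8, 11}  B5 = {1, 5, 6, 8}  B6 = {1, 3, 5, 8}  B7 = {0, 1, 3, 5}  B8 = {0, 1, 3, 9}  B9 = {0, 3, 4, 9}
Tree: B1–B2, B2–B3, B3–B4, B4–B5, B5–B6, B6–B7, B7–B8, B8–B9
The largest bag has 4 vertices, giving width 3; this decomposition certifies tw(G) ≤ 3. For the lower bound: the 4 vertex sets {2,7,10}, {11}, {6}, {1,3,5,8} are disjoint, each induces a connected subgraph, and every pair is joined by at least one edge of G. Contracting each set to a single vertex therefore yields K_{4} as a minor, and since treewidth is minor-monotone, tw(G) ≥ tw(K_{4}) = 3. Therefore the treewidth is 3.

3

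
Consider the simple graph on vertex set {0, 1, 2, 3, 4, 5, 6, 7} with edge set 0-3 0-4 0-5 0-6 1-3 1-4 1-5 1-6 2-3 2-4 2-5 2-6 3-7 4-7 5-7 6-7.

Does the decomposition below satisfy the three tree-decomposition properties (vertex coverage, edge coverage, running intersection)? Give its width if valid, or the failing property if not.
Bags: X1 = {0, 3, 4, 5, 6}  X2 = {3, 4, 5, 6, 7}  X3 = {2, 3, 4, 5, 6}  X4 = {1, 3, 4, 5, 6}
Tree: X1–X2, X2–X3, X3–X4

Yes; width 4.

Vertex coverage: the bags together contain {0, 1, 2, 3, 4, 5, 6, 7}, the full vertex set. Edge coverage: each edge of G has both endpoints in at least one bag. Running intersection: for every vertex, the bags containing it form a connected subtree. All three properties hold, so this is a valid tree decomposition of width max|bag| − 1 = 4, and hence tw(G) ≤ 4.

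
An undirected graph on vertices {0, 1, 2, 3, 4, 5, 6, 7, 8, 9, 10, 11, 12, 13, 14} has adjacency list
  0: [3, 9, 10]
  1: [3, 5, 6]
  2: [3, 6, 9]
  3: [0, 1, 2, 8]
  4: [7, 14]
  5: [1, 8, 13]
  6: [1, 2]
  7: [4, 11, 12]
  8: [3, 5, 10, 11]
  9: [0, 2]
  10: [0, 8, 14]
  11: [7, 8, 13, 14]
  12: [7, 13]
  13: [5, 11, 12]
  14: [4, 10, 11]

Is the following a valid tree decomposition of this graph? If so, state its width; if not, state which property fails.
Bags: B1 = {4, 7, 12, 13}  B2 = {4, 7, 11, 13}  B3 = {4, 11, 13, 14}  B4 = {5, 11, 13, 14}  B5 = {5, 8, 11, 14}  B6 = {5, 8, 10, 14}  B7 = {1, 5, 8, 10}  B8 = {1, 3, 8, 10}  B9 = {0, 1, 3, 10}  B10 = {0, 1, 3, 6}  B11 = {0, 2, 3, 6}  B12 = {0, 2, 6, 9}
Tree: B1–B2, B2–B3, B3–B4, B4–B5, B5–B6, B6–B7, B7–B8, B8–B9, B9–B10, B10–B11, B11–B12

Yes; width 3.

Every vertex of G appears in some bag (union = {0, 1, 2, 3, 4, 5, 6, 7, 8, 9, 10, 11, 12, 13, 14}); every edge is covered by a bag; and for each vertex v the set of bags containing v is connected in the bag tree. The decomposition is therefore valid. The largest bag has 4 vertices, so the width is 3.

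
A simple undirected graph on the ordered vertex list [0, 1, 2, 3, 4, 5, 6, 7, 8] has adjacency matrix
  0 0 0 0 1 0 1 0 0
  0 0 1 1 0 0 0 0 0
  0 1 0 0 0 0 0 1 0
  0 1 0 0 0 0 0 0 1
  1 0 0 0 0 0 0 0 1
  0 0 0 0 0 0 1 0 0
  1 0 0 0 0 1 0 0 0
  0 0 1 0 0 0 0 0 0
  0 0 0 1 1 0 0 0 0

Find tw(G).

A width-1 tree decomposition is:
Bags: B1 = {2, 7}  B2 = {1, 2}  B3 = {1, 3}  B4 = {3, 8}  B5 = {4, 8}  B6 = {0, 4}  B7 = {0, 6}  B8 = {5, 6}
Tree: B1–B2, B2–B3, B3–B4, B4–B5, B5–B6, B6–B7, B7–B8
Every bag has size at most 2, so the width is 2 − 1 = 1 and tw(G) ≤ 1. Any graph with an edge has treewidth ≥ 1, and G has the edge 7–2. Therefore the treewidth is 1.

1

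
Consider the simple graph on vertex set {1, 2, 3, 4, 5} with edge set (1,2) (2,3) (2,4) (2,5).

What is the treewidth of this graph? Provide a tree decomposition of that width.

Treewidth 1.
Bags: B1 = {2, 3}  B2 = {1, 2}  B3 = {2, 5}  B4 = {2, 4}
Tree: B1–B2, B2–B3, B2–B4

The largest bag has 2 vertices, giving width 1; this decomposition certifies tw(G) ≤ 1. G has an edge, so its treewidth is at least 1. Therefore the treewidth is 1.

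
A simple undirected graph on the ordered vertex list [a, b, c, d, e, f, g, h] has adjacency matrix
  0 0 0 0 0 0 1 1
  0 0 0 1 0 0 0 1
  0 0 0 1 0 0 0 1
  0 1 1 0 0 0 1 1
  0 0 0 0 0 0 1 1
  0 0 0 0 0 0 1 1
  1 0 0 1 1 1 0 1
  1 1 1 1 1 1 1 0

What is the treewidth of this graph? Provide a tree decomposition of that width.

Each bag holds 3 vertices, so the decomposition has width 2, which upper-bounds the treewidth. On the other hand G contains the 3-clique {d, g, h}. A clique must lie in a single bag of any decomposition, so no decomposition can have width below 2. Therefore the treewidth is 2.

Treewidth 2.
One such decomposition:
Bags: B1 = {a, g, h}  B2 = {d, g, h}  B3 = {b, d, h}  B4 = {e, g, h}  B5 = {f, g, h}  B6 = {c, d, h}
Tree: B1–B2, B2–B3, B2–B4, B4–B5, B2–B6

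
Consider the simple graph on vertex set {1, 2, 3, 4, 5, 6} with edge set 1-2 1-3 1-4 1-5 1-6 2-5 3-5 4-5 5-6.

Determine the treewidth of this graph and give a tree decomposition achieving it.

Treewidth 2.
One such decomposition:
Bags: B1 = {1, 5, 6}  B2 = {1, 2, 5}  B3 = {1, 4, 5}  B4 = {1, 3, 5}
Tree: B1–B2, B2–B3, B1–B4

The largest bag has 3 vertices, giving width 2; this decomposition certifies tw(G) ≤ 2. On the other hand G contains the 3-clique {1, 2, 5}. A clique must lie in a single bag of any decomposition, so no decomposition can have width below 2. Combining the bounds, tw(G) = 2.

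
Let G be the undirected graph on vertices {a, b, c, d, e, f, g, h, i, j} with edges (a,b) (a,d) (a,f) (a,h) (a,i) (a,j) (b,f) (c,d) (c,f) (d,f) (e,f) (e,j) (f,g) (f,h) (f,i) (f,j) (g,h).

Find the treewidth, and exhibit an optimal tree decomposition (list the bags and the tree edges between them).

Treewidth 2.
One optimal decomposition is:
Bags: B1 = {a, f, j}  B2 = {a, f, h}  B3 = {e, f, j}  B4 = {a, d, f}  B5 = {f, g, h}  B6 = {a, f, i}  B7 = {a, b, f}  B8 = {c, d, f}
Tree: B1–B2, B1–B3, B2–B4, B2–B5, B4–B6, B1–B7, B4–B8

Each bag holds 3 vertices, so the decomposition has width 2, which upper-bounds the treewidth. On the other hand G contains the 3-clique {f, g, h}. A clique must lie in a single bag of any decomposition, so no decomposition can have width below 2. Combining the bounds, tw(G) = 2.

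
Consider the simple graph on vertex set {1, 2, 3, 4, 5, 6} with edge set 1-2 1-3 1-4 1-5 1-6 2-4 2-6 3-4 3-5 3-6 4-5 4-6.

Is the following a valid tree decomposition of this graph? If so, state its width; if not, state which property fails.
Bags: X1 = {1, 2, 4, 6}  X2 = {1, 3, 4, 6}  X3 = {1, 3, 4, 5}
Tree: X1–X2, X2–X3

Yes; width 3.

Every vertex of G appears in some bag (union = {1, 2, 3, 4, 5, 6}); every edge is covered by a bag; and for each vertex v the set of bags containing v is connected in the bag tree. The decomposition is therefore valid. The largest bag has 4 vertices, so the width is 3.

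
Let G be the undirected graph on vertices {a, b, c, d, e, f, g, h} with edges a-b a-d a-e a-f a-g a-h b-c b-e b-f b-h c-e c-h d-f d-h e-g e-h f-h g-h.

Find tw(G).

A width-3 tree decomposition is:
Bags: B1 = {a, b, e, h}  B2 = {a, e, g, h}  B3 = {b, c, e, h}  B4 = {a, b, f, h}  B5 = {a, d, f, h}
Tree: B1–B2, B1–B3, B1–B4, B4–B5
Every bag has size at most 4, so the width is 4 − 1 = 3 and tw(G) ≤ 3. Conversely, {b, c, e, h} is a clique of size 4, and the vertices of any clique must share a bag in every tree decomposition; so some bag has ≥ 4 vertices and tw(G) ≥ 3. Combining the bounds, tw(G) = 3.

3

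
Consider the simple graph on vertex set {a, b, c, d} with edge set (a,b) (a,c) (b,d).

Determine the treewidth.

1

A width-1 tree decomposition is:
Bags: B1 = {a, c}  B2 = {a, b}  B3 = {b, d}
Tree: B1–B2, B2–B3
Each bag holds 2 vertices, so the decomposition has width 1, which upper-bounds the treewidth. Any graph with an edge has treewidth ≥ 1, and G has the edge a–c. The upper and lower bounds meet at 1, so that is the treewidth.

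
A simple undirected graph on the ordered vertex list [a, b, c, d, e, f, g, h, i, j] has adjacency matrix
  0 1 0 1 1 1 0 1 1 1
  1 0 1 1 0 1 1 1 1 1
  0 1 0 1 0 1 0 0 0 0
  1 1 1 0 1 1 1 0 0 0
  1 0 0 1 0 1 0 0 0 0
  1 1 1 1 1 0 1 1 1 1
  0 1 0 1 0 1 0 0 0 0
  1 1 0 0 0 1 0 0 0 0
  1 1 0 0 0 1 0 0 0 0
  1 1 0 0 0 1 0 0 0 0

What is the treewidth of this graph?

3

A width-3 tree decomposition is:
Bags: B1 = {a, b, d, f}  B2 = {b, d, f, g}  B3 = {a, b, f, j}  B4 = {a, b, f, i}  B5 = {a, d, e, f}  B6 = {b, c, d, f}  B7 = {a, b, f, h}
Tree: B1–B2, B1–B3, B1–B4, B1–B5, B2–B6, B1–B7
Each bag holds 4 vertices, so the decomposition has width 3, which upper-bounds the treewidth. For the lower bound, the 4 vertices {a, d, e, f} are pairwise adjacent, and any tree decomposition puts a clique entirely inside one bag — forcing width ≥ 3. Hence tw(G) = 3 exactly.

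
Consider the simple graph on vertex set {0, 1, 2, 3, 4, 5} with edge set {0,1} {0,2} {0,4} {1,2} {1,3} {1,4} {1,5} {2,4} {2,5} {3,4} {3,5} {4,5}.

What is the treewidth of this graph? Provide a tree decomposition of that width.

Treewidth 3.
One optimal decomposition is:
Bags: B1 = {0, 1, 2, 4}  B2 = {1, 2, 4, 5}  B3 = {1, 3, 4, 5}
Tree: B1–B2, B2–B3

The largest bag has 4 vertices, giving width 3; this decomposition certifies tw(G) ≤ 3. Conversely, {0, 1, 2, 4} is a clique of size 4, and the vertices of any clique must share a bag in every tree decomposition; so some bag has ≥ 4 vertices and tw(G) ≥ 3. Combining the bounds, tw(G) = 3.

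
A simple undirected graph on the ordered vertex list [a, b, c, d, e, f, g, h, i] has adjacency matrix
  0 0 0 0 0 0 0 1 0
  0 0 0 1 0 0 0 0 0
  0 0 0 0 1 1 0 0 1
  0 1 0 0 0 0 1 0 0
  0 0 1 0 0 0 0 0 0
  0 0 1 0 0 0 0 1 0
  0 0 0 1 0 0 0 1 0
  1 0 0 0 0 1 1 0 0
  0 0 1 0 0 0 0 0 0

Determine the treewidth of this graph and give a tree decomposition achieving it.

Treewidth 1.
One such decomposition:
Bags: B1 = {d, g}  B2 = {g, h}  B3 = {f, h}  B4 = {c, f}  B5 = {c, i}  B6 = {b, d}  B7 = {a, h}  B8 = {c, e}
Tree: B1–B2, B2–B3, B3–B4, B4–B5, B1–B6, B2–B7, B5–B8

Each bag holds 2 vertices, so the decomposition has width 1, which upper-bounds the treewidth. Any graph with an edge has treewidth ≥ 1, and G has the edge g–d. Hence tw(G) = 1 exactly.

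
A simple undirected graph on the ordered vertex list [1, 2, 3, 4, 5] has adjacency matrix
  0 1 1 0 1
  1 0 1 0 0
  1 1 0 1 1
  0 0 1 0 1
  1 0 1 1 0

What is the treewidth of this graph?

2

A width-2 tree decomposition is:
Bags: B1 = {1, 2, 3}  B2 = {1, 3, 5}  B3 = {3, 4, 5}
Tree: B1–B2, B2–B3
Each bag holds 3 vertices, so the decomposition has width 2, which upper-bounds the treewidth. For the lower bound, the 3 vertices {1, 2, 3} are pairwise adjacent, and any tree decomposition puts a clique entirely inside one bag — forcing width ≥ 2. The upper and lower bounds meet at 2, so that is the treewidth.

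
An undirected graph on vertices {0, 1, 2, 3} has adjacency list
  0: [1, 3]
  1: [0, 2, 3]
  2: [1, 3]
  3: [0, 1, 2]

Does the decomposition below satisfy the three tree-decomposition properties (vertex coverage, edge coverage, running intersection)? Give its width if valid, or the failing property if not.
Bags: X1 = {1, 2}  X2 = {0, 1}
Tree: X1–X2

A tree decomposition must satisfy three properties: every vertex lies in some bag; for every edge, both endpoints lie together in some bag; and for every vertex, the bags containing it form a connected subtree. Here vertex 3 appears in no bag, so the decomposition is invalid.

No — vertex 3 appears in no bag.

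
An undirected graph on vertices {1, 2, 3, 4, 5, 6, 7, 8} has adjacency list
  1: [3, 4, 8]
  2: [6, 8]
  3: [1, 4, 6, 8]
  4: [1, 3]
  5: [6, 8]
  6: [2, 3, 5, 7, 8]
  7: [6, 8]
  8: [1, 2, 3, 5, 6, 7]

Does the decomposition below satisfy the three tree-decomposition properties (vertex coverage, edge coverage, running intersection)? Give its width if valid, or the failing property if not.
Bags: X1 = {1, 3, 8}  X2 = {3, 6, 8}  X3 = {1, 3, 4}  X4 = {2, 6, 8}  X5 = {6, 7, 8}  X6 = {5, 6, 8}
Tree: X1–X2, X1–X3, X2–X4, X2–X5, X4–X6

Yes; width 2.

Checking the three conditions: (i) the bags cover all of {1, 2, 3, 4, 5, 6, 7, 8}; (ii) for each edge, some bag contains both endpoints; (iii) the bags containing any fixed vertex form a subtree. All hold, so the decomposition is valid with width 3 − 1 = 2.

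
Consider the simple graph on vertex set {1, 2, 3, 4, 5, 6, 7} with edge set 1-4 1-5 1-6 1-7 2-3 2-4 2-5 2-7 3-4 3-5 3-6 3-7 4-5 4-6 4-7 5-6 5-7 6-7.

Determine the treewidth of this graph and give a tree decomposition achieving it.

Each bag holds 5 vertices, so the decomposition has width 4, which upper-bounds the treewidth. For the lower bound, the 5 vertices {1, 4, 5, 6, 7} are pairwise adjacent, and any tree decomposition puts a clique entirely inside one bag — forcing width ≥ 4. Combining the bounds, tw(G) = 4.

Treewidth 4.
One optimal decomposition is:
Bags: B1 = {1, 4, 5, 6, 7}  B2 = {3, 4, 5, 6, 7}  B3 = {2, 3, 4, 5, 7}
Tree: B1–B2, B2–B3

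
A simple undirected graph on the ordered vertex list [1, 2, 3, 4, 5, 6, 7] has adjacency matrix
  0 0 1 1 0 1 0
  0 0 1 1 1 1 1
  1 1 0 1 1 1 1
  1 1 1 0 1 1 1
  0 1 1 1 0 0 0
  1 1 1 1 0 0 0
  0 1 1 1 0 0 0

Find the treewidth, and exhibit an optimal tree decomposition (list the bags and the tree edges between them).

Every bag has size at most 4, so the width is 4 − 1 = 3 and tw(G) ≤ 3. Conversely, {1, 3, 4, 6} is a clique of size 4, and the vertices of any clique must share a bag in every tree decomposition; so some bag has ≥ 4 vertices and tw(G) ≥ 3. Hence tw(G) = 3 exactly.

Treewidth 3.
One optimal decomposition is:
Bags: B1 = {2, 3, 4, 6}  B2 = {2, 3, 4, 5}  B3 = {1, 3, 4, 6}  B4 = {2, 3, 4, 7}
Tree: B1–B2, B1–B3, B1–B4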